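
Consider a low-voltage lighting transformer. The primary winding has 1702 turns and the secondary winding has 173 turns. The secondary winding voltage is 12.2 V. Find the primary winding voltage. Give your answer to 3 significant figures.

V_p ≈ 120 V

V_p/V_s = N_p/N_s, so V_p = 12.2 × 1702/173 = 120 V.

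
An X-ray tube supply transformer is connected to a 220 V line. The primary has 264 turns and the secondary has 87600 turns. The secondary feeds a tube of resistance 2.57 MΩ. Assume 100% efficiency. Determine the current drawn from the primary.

I_p ≈ 9.43 A

V_s = V_p × N_s/N_p = 220 × 87600/264 = 73000 V.
I_s = V_s/R = 73000/(2.57×10^6) = 0.028405 A.
For an ideal transformer I_p N_p = I_s N_s, so I_p = 0.028405 × 87600/264 = 9.43 A.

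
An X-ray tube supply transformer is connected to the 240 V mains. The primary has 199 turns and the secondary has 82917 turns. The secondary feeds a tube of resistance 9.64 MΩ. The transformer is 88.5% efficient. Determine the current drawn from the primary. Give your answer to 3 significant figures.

I_p ≈ 4.88 A

V_s = 240 × 82917/199 = 100000 V.
I_s = V_s/R = 100000/(9.64×10^6) = 0.010373 A.
P_out = V_s I_s = 100000 × 0.010373 = 1037.4 W.
P_in = P_out/η = 1037.4/0.885 = 1172.1 W.
I_p = P_in/V_p = 1172.1/240 = 4.88 A.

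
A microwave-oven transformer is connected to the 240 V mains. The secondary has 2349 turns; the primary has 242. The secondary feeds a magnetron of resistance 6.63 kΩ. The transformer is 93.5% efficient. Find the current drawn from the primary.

V_s = 240 × 2349/242 = 2329.6 V.
I_s = V_s/R = 2329.6/6630 = 0.35137 A.
P_out = V_s I_s = 2329.6 × 0.35137 = 818.55 W.
P_in = P_out/η = 818.55/0.935 = 875.45 W.
I_p = P_in/V_p = 875.45/240 = 3.65 A.

I_p ≈ 3.65 A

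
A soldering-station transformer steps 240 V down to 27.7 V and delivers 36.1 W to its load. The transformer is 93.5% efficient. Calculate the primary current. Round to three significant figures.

P_in = P_out/η = 36.1/0.935 = 38.610 W.
I_p = P_in/V_p = 38.610/240 = 0.161 A.

I_p ≈ 0.161 A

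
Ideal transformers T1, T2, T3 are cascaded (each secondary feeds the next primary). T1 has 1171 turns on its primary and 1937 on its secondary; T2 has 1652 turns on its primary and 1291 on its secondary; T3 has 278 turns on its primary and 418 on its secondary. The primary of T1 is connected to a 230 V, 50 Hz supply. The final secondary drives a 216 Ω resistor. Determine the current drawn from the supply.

I_supply ≈ 4.02 A

Secondary of T1: V = 230.00 × 1937/1171 = 380.45 V.
Secondary of T2: V = 380.45 × 1291/1652 = 297.31 V.
Secondary of T3: V = 297.31 × 418/278 = 447.04 V.
I_load = 447.04/216 = 2.0696 A, so P_out = 447.04 × 2.0696 = 925.22 W.
All ideal ⇒ P_in = P_out, so I_supply = 925.22/230 = 4.02 A.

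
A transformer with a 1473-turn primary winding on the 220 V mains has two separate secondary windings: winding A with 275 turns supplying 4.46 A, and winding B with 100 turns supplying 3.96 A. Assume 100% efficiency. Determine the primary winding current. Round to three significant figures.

V_A = 220 × 275/1473 = 41.073 V; V_B = 220 × 100/1473 = 14.936 V.
P_out = V_A I_A + V_B I_B = 41.073×4.46 + 14.936×3.96 = 183.18 + 59.145 = 242.33 W.
Ideal ⇒ P_in = P_out, so I_p = P_out/V_p = 242.33/220 = 1.10 A.

I_p ≈ 1.10 A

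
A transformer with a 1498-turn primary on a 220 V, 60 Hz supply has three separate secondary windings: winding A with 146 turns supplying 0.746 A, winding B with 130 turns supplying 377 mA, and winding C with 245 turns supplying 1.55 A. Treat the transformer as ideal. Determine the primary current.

V_A = 220 × 146/1498 = 21.442 V; V_B = 220 × 130/1498 = 19.092 V; V_C = 220 × 245/1498 = 35.981 V.
P_out = V_A I_A + V_B I_B + V_C I_C = 21.442×0.746 + 19.092×0.377 + 35.981×1.55 = 15.996 + 7.1977 + 55.771 = 78.964 W.
Ideal ⇒ P_in = P_out, so I_p = P_out/V_p = 78.964/220 = 0.359 A.

I_p ≈ 0.359 A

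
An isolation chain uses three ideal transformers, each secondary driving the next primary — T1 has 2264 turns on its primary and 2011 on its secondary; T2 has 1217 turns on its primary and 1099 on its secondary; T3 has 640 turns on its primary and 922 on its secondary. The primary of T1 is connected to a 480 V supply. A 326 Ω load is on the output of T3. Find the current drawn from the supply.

Secondary of T1: V = 480.00 × 2011/2264 = 426.36 V.
Secondary of T2: V = 426.36 × 1099/1217 = 385.02 V.
Secondary of T3: V = 385.02 × 922/640 = 554.67 V.
I_load = 554.67/326 = 1.7014 A, so P_out = 554.67 × 1.7014 = 943.74 W.
All ideal ⇒ P_in = P_out, so I_supply = 943.74/480 = 1.97 A.

I_supply ≈ 1.97 A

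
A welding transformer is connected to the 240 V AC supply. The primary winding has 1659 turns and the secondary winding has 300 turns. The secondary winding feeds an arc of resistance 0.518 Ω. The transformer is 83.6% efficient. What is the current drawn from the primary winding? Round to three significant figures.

I_p ≈ 18.1 A

V_s = 240 × 300/1659 = 43.400 V.
I_s = V_s/R = 43.400/0.518 = 83.783 A.
P_out = V_s I_s = 43.400 × 83.783 = 3636.2 W.
P_in = P_out/η = 3636.2/0.836 = 4349.5 W.
I_p = P_in/V_p = 4349.5/240 = 18.1 A.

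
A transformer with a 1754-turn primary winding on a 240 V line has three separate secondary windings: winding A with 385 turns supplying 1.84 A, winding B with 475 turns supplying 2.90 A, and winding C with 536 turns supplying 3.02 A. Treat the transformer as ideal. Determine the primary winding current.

I_p ≈ 2.11 A

V_A = 240 × 385/1754 = 52.680 V; V_B = 240 × 475/1754 = 64.994 V; V_C = 240 × 536/1754 = 73.341 V.
P_out = V_A I_A + V_B I_B + V_C I_C = 52.680×1.84 + 64.994×2.90 + 73.341×3.02 = 96.930 + 188.48 + 221.49 = 506.90 W.
Ideal ⇒ P_in = P_out, so I_p = P_out/V_p = 506.90/240 = 2.11 A.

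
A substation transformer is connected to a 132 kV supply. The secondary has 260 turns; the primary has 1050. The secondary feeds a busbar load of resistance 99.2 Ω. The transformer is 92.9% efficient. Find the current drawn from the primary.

I_p ≈ 87.8 A

V_s = 132000 × 260/1050 = 32686 V.
I_s = V_s/R = 32686/99.2 = 329.49 A.
P_out = V_s I_s = 32686 × 329.49 = 1.0770×10^7 W.
P_in = P_out/η = 1.0770×10^7/0.929 = 1.1593×10^7 W.
I_p = P_in/V_p = 1.1593×10^7/132000 = 87.8 A.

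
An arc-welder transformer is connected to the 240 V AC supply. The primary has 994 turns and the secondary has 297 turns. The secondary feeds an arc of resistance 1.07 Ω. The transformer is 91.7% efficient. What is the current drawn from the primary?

I_p ≈ 21.8 A

V_s = 240 × 297/994 = 71.710 V.
I_s = V_s/R = 71.710/1.07 = 67.019 A.
P_out = V_s I_s = 71.710 × 67.019 = 4805.9 W.
P_in = P_out/η = 4805.9/0.917 = 5240.9 W.
I_p = P_in/V_p = 5240.9/240 = 21.8 A.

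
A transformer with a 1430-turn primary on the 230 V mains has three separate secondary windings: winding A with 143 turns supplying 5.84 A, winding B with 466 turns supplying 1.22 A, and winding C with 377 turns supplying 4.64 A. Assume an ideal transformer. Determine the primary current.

I_p ≈ 2.20 A

V_A = 230 × 143/1430 = 23.000 V; V_B = 230 × 466/1430 = 74.951 V; V_C = 230 × 377/1430 = 60.636 V.
P_out = V_A I_A + V_B I_B + V_C I_C = 23.000×5.84 + 74.951×1.22 + 60.636×4.64 = 134.32 + 91.440 + 281.35 = 507.11 W.
Ideal ⇒ P_in = P_out, so I_p = P_out/V_p = 507.11/230 = 2.20 A.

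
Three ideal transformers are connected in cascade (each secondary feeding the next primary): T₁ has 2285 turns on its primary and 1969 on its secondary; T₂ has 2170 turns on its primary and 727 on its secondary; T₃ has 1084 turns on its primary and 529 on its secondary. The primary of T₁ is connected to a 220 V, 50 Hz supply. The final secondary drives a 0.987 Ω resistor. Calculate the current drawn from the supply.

Secondary of T₁: V = 220.00 × 1969/2285 = 189.58 V.
Secondary of T₂: V = 189.58 × 727/2170 = 63.512 V.
Secondary of T₃: V = 63.512 × 529/1084 = 30.994 V.
I_load = 30.994/0.987 = 31.403 A, so P_out = 30.994 × 31.403 = 973.31 W.
All ideal ⇒ P_in = P_out, so I_supply = 973.31/220 = 4.42 A.

I_supply ≈ 4.42 A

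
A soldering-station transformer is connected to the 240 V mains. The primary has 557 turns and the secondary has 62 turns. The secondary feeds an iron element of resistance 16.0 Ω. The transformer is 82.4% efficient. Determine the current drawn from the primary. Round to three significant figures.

I_p ≈ 0.226 A

V_s = 240 × 62/557 = 26.715 V.
I_s = V_s/R = 26.715/16.0 = 1.6697 A.
P_out = V_s I_s = 26.715 × 1.6697 = 44.604 W.
P_in = P_out/η = 44.604/0.824 = 54.131 W.
I_p = P_in/V_p = 54.131/240 = 0.226 A.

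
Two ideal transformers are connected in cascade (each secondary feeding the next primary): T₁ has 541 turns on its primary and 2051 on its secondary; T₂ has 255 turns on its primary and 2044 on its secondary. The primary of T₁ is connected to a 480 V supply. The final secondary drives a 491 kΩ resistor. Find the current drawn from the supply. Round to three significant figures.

Secondary of T₁: V = 480.00 × 2051/541 = 1819.7 V.
Secondary of T₂: V = 1819.7 × 2044/255 = 14586 V.
I_load = 14586/491000 = 0.029708 A, so P_out = 14586 × 0.029708 = 433.33 W.
All ideal ⇒ P_in = P_out, so I_supply = 433.33/480 = 0.903 A.

I_supply ≈ 0.903 A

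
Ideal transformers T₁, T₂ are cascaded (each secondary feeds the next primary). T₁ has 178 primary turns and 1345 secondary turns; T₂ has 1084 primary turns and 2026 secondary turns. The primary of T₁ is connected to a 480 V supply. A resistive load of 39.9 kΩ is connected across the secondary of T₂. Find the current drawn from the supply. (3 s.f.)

After T₁: V = 480.00 × 1345/178 = 3627.0 V.
After T₂: V = 3627.0 × 2026/1084 = 6778.8 V.
I_load = 6778.8/39900 = 0.16990 A, so P_out = 6778.8 × 0.16990 = 1151.7 W.
All ideal ⇒ P_in = P_out, so I_supply = 1151.7/480 = 2.40 A.

I_supply ≈ 2.40 A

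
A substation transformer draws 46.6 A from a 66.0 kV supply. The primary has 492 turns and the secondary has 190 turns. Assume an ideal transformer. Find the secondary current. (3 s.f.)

I_s/I_p = N_p/N_s, so I_s = 46.6 × 492/190 = 121 A.

I_s ≈ 121 A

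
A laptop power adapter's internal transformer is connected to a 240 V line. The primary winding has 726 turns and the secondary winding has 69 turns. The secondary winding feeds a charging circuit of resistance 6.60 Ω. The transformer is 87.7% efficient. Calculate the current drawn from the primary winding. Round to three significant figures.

V_s = 240 × 69/726 = 22.810 V.
I_s = V_s/R = 22.810/6.60 = 3.4560 A.
P_out = V_s I_s = 22.810 × 3.4560 = 78.832 W.
P_in = P_out/η = 78.832/0.877 = 89.888 W.
I_p = P_in/V_p = 89.888/240 = 0.375 A.

I_p ≈ 0.375 A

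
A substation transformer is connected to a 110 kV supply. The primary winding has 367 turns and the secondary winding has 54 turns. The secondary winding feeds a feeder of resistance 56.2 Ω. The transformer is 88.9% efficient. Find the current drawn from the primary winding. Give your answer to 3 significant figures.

I_p ≈ 47.7 A

V_s = 110000 × 54/367 = 16185 V.
I_s = V_s/R = 16185/56.2 = 287.99 A.
P_out = V_s I_s = 16185 × 287.99 = 4.6613×10^6 W.
P_in = P_out/η = 4.6613×10^6/0.889 = 5.2433×10^6 W.
I_p = P_in/V_p = 5.2433×10^6/110000 = 47.7 A.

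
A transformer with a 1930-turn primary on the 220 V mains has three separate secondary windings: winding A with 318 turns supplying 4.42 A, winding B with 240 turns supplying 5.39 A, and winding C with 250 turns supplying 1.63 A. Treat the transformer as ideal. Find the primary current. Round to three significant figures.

V_A = 220 × 318/1930 = 36.249 V; V_B = 220 × 240/1930 = 27.358 V; V_C = 220 × 250/1930 = 28.497 V.
P_out = V_A I_A + V_B I_B + V_C I_C = 36.249×4.42 + 27.358×5.39 + 28.497×1.63 = 160.22 + 147.46 + 46.451 = 354.13 W.
Ideal ⇒ P_in = P_out, so I_p = P_out/V_p = 354.13/220 = 1.61 A.

I_p ≈ 1.61 A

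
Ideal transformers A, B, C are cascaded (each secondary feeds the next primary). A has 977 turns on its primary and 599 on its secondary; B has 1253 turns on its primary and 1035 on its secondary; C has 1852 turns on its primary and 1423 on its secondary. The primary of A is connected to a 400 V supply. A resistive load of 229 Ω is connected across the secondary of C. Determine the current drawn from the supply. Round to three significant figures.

I_supply ≈ 0.264 A

Secondary of A: V = 400.00 × 599/977 = 245.24 V.
Secondary of B: V = 245.24 × 1035/1253 = 202.57 V.
Secondary of C: V = 202.57 × 1423/1852 = 155.65 V.
I_load = 155.65/229 = 0.67969 A, so P_out = 155.65 × 0.67969 = 105.79 W.
All ideal ⇒ P_in = P_out, so I_supply = 105.79/400 = 0.264 A.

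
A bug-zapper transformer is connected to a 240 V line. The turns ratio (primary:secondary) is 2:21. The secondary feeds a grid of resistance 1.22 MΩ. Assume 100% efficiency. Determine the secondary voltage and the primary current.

V_s = V_p × N_s/N_p = 240 × 21/2 = 2520.0 V.
I_s = V_s/R = 2520.0/(1.22×10^6) = 0.0020656 A.
I_p = I_s × N_s/N_p = 0.0020656 × 21/2 = 0.0217 A.

V_s ≈ 2520 V, I_p ≈ 0.0217 A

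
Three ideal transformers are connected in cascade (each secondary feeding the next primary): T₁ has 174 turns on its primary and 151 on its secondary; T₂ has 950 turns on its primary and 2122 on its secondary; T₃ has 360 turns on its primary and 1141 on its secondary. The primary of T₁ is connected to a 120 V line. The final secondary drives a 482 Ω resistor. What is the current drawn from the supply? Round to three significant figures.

Secondary of T₁: V = 120.00 × 151/174 = 104.14 V.
Secondary of T₂: V = 104.14 × 2122/950 = 232.61 V.
Secondary of T₃: V = 232.61 × 1141/360 = 737.25 V.
I_load = 737.25/482 = 1.5296 A, so P_out = 737.25 × 1.5296 = 1127.7 W.
All ideal ⇒ P_in = P_out, so I_supply = 1127.7/120 = 9.40 A.

I_supply ≈ 9.40 A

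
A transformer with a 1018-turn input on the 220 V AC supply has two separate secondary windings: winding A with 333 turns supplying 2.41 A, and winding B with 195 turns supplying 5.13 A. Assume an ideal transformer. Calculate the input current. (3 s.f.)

I_in ≈ 1.77 A

V_A = 220 × 333/1018 = 71.965 V; V_B = 220 × 195/1018 = 42.141 V.
P_out = V_A I_A + V_B I_B = 71.965×2.41 + 42.141×5.13 = 173.43 + 216.19 = 389.62 W.
Ideal ⇒ P_in = P_out, so I_in = P_out/V_in = 389.62/220 = 1.77 A.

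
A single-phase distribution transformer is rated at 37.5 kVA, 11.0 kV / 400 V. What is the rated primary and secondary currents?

I_p = S/V_p = 37500/11000 = 3.41 A.
I_s = S/V_s = 37500/400 = 93.8 A.

I_p ≈ 3.41 A, I_s ≈ 93.8 A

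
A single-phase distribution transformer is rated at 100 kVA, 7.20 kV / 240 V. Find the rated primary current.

I_p ≈ 13.9 A

I_p = S/V_p = 100000/7200 = 13.9 A.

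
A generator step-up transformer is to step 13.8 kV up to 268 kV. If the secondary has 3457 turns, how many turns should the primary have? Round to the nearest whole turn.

N_p/N_s = V_p/V_s, so N_p = 3457 × 13800/268000 = 178.0 ≈ 178 turns.

N_p = 178 turns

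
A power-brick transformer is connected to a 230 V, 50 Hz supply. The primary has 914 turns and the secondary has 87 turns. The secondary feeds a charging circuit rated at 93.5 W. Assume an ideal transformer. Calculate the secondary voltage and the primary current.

V_s ≈ 21.9 V, I_p ≈ 0.407 A

V_s = V_p × N_s/N_p = 230 × 87/914 = 21.893 V.
I_s = P/V_s = 93.5/21.893 = 4.2708 A.
I_p = I_s × N_s/N_p = 4.2708 × 87/914 = 0.407 A.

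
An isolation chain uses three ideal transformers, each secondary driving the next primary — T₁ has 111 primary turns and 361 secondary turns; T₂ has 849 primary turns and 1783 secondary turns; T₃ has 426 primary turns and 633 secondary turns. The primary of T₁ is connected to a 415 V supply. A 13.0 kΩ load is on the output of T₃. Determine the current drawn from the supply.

I_supply ≈ 3.29 A

After T₁: V = 415.00 × 361/111 = 1349.7 V.
After T₂: V = 1349.7 × 1783/849 = 2834.5 V.
After T₃: V = 2834.5 × 633/426 = 4211.8 V.
I_load = 4211.8/13000 = 0.32399 A, so P_out = 4211.8 × 0.32399 = 1364.6 W.
All ideal ⇒ P_in = P_out, so I_supply = 1364.6/415 = 3.29 A.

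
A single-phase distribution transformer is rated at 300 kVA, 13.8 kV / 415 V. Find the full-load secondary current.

I_s = S/V_s = 300000/415 = 723 A.

I_s ≈ 723 A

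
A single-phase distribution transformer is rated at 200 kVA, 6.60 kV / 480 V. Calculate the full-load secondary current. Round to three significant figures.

I_s = S/V_s = 200000/480 = 417 A.

I_s ≈ 417 A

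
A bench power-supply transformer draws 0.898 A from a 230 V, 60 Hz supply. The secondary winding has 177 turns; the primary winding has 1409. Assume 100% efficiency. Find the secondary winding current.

I_s/I_p = N_p/N_s, so I_s = 0.898 × 1409/177 = 7.15 A.

I_s ≈ 7.15 A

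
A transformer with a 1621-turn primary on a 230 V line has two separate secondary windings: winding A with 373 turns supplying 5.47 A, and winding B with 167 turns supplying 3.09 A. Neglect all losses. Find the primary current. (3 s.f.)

I_p ≈ 1.58 A

V_A = 230 × 373/1621 = 52.924 V; V_B = 230 × 167/1621 = 23.695 V.
P_out = V_A I_A + V_B I_B = 52.924×5.47 + 23.695×3.09 = 289.49 + 73.218 = 362.71 W.
Ideal ⇒ P_in = P_out, so I_p = P_out/V_p = 362.71/230 = 1.58 A.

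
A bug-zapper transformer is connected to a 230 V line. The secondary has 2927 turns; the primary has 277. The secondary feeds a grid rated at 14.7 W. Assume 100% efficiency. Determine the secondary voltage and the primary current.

V_s ≈ 2430 V, I_p ≈ 0.0639 A

V_s = V_p × N_s/N_p = 230 × 2927/277 = 2430.4 V.
I_s = P/V_s = 14.7/2430.4 = 0.0060485 A.
I_p = I_s × N_s/N_p = 0.0060485 × 2927/277 = 0.0639 A.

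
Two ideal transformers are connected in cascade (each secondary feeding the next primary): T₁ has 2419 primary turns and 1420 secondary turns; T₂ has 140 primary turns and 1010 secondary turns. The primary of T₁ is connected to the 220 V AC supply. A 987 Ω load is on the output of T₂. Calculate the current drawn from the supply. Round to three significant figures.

I_supply ≈ 4.00 A

Secondary of T₁: V = 220.00 × 1420/2419 = 129.14 V.
Secondary of T₂: V = 129.14 × 1010/140 = 931.68 V.
I_load = 931.68/987 = 0.94396 A, so P_out = 931.68 × 0.94396 = 879.47 W.
All ideal ⇒ P_in = P_out, so I_supply = 879.47/220 = 4.00 A.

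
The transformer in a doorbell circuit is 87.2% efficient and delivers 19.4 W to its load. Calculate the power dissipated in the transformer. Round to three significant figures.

P_in = P_out/η = 19.4/0.872 = 22.2477 W.
P_loss = P_in − P_out = 22.2477 − 19.4 = 2.85 W.

P_loss ≈ 2.85 W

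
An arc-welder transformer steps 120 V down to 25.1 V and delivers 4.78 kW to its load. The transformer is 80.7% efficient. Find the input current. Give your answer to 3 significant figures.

I_in ≈ 49.4 A

P_in = P_out/η = 4780/0.807 = 5923.2 W.
I_in = P_in/V_in = 5923.2/120 = 49.4 A.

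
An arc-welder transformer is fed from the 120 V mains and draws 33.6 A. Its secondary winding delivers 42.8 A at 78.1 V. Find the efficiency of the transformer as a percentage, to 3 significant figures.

P_in = 120 × 33.6 = 4032.00 W.
P_out = 78.1 × 42.8 = 3342.68 W.
η = P_out/P_in = 3342.68/4032.00 = 0.829.

η ≈ 82.9%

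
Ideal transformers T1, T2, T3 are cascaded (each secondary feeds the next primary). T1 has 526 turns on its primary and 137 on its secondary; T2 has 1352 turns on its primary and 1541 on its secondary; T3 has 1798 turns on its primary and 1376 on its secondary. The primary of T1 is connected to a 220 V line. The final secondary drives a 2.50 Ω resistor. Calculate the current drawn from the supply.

I_supply ≈ 4.54 A

Secondary of T1: V = 220.00 × 137/526 = 57.300 V.
Secondary of T2: V = 57.300 × 1541/1352 = 65.311 V.
Secondary of T3: V = 65.311 × 1376/1798 = 49.982 V.
I_load = 49.982/2.50 = 19.993 A, so P_out = 49.982 × 19.993 = 999.27 W.
All ideal ⇒ P_in = P_out, so I_supply = 999.27/220 = 4.54 A.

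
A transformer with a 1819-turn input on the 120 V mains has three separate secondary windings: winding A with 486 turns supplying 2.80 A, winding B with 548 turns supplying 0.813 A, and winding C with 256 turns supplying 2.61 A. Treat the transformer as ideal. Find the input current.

I_in ≈ 1.36 A

V_A = 120 × 486/1819 = 32.062 V; V_B = 120 × 548/1819 = 36.152 V; V_C = 120 × 256/1819 = 16.888 V.
P_out = V_A I_A + V_B I_B + V_C I_C = 32.062×2.80 + 36.152×0.813 + 16.888×2.61 = 89.772 + 29.391 + 44.079 = 163.24 W.
Ideal ⇒ P_in = P_out, so I_in = P_out/V_in = 163.24/120 = 1.36 A.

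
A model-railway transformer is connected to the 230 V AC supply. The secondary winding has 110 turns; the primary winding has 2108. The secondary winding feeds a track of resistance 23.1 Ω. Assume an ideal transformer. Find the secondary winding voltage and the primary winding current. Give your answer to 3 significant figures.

V_s = V_p × N_s/N_p = 230 × 110/2108 = 12.002 V.
I_s = V_s/R = 12.002/23.1 = 0.51956 A.
I_p = I_s × N_s/N_p = 0.51956 × 110/2108 = 0.0271 A.

V_s ≈ 12.0 V, I_p ≈ 0.0271 A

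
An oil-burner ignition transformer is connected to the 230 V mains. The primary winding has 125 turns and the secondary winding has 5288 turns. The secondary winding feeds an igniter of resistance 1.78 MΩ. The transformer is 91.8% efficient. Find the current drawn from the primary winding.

I_p ≈ 0.252 A

V_s = 230 × 5288/125 = 9729.9 V.
I_s = V_s/R = 9729.9/(1.78×10^6) = 0.0054662 A.
P_out = V_s I_s = 9729.9 × 0.0054662 = 53.186 W.
P_in = P_out/η = 53.186/0.918 = 57.937 W.
I_p = P_in/V_p = 57.937/230 = 0.252 A.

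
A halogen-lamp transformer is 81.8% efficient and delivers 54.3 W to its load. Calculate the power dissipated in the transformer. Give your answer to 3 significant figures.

P_loss ≈ 12.1 W

P_in = P_out/η = 54.3/0.818 = 66.3814 W.
P_loss = P_in − P_out = 66.3814 − 54.3 = 12.1 W.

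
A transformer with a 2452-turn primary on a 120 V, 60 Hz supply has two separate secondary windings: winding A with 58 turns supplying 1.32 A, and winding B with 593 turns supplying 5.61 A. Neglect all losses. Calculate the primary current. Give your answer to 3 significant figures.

V_A = 120 × 58/2452 = 2.8385 V; V_B = 120 × 593/2452 = 29.021 V.
P_out = V_A I_A + V_B I_B = 2.8385×1.32 + 29.021×5.61 = 3.7468 + 162.81 = 166.56 W.
Ideal ⇒ P_in = P_out, so I_p = P_out/V_p = 166.56/120 = 1.39 A.

I_p ≈ 1.39 A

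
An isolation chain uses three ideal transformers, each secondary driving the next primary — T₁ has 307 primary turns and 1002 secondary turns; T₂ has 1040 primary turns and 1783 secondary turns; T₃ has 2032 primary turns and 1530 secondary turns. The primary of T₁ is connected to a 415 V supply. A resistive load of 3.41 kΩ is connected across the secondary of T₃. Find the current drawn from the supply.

I_supply ≈ 2.16 A

Secondary of T₁: V = 415.00 × 1002/307 = 1354.5 V.
Secondary of T₂: V = 1354.5 × 1783/1040 = 2322.2 V.
Secondary of T₃: V = 2322.2 × 1530/2032 = 1748.5 V.
I_load = 1748.5/3410 = 0.51275 A, so P_out = 1748.5 × 0.51275 = 896.54 W.
All ideal ⇒ P_in = P_out, so I_supply = 896.54/415 = 2.16 A.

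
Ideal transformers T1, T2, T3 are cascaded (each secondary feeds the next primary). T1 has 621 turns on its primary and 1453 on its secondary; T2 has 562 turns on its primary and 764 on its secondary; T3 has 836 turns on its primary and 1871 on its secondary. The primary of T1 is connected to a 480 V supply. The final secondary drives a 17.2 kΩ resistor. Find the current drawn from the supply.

I_supply ≈ 1.41 A

After T1: V = 480.00 × 1453/621 = 1123.1 V.
After T2: V = 1123.1 × 764/562 = 1526.8 V.
After T3: V = 1526.8 × 1871/836 = 3417.0 V.
I_load = 3417.0/17200 = 0.19866 A, so P_out = 3417.0 × 0.19866 = 678.81 W.
All ideal ⇒ P_in = P_out, so I_supply = 678.81/480 = 1.41 A.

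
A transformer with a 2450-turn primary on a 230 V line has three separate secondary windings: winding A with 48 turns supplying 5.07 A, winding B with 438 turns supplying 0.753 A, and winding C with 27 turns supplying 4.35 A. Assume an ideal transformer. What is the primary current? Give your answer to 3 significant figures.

V_A = 230 × 48/2450 = 4.5061 V; V_B = 230 × 438/2450 = 41.118 V; V_C = 230 × 27/2450 = 2.5347 V.
P_out = V_A I_A + V_B I_B + V_C I_C = 4.5061×5.07 + 41.118×0.753 + 2.5347×4.35 = 22.846 + 30.962 + 11.026 = 64.834 W.
Ideal ⇒ P_in = P_out, so I_p = P_out/V_p = 64.834/230 = 0.282 A.

I_p ≈ 0.282 A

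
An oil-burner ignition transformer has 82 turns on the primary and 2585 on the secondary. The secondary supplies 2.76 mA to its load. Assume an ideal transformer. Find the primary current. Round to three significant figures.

I_p ≈ 0.0870 A

For an ideal transformer I_p/I_s = N_s/N_p, so I_p = 0.00276 × 2585/82 = 0.0870 A.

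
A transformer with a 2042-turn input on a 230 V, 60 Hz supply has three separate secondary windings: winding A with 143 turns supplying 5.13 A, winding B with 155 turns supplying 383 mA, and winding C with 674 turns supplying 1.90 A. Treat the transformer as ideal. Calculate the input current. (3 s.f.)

V_A = 230 × 143/2042 = 16.107 V; V_B = 230 × 155/2042 = 17.458 V; V_C = 230 × 674/2042 = 75.916 V.
P_out = V_A I_A + V_B I_B + V_C I_C = 16.107×5.13 + 17.458×0.383 + 75.916×1.90 = 82.628 + 6.6866 + 144.24 = 233.55 W.
Ideal ⇒ P_in = P_out, so I_in = P_out/V_in = 233.55/230 = 1.02 A.

I_in ≈ 1.02 A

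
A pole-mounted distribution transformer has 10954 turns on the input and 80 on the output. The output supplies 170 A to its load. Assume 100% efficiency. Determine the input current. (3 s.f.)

For an ideal transformer I_in/I_out = N_out/N_in, so I_in = 170 × 80/10954 = 1.24 A.

I_in ≈ 1.24 A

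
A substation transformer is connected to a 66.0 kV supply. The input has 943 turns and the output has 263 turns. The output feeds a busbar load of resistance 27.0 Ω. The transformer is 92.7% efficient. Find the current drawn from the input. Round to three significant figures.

I_in ≈ 205 A

V_out = 66000 × 263/943 = 18407 V.
I_out = V_out/R = 18407/27.0 = 681.75 A.
P_out = V_out I_out = 18407 × 681.75 = 1.2549×10^7 W.
P_in = P_out/η = 1.2549×10^7/0.927 = 1.3537×10^7 W.
I_in = P_in/V_in = 1.3537×10^7/66000 = 205 A.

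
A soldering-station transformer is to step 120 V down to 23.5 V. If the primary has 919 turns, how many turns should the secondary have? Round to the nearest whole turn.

N_s/N_p = V_s/V_p, so N_s = 919 × 23.5/120 = 180.0 ≈ 180 turns.

N_s = 180 turns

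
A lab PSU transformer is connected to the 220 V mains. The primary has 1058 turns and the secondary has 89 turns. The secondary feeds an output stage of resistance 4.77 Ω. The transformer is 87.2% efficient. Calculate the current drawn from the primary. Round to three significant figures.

V_s = 220 × 89/1058 = 18.507 V.
I_s = V_s/R = 18.507/4.77 = 3.8798 A.
P_out = V_s I_s = 18.507 × 3.8798 = 71.802 W.
P_in = P_out/η = 71.802/0.872 = 82.342 W.
I_p = P_in/V_p = 82.342/220 = 0.374 A.

I_p ≈ 0.374 A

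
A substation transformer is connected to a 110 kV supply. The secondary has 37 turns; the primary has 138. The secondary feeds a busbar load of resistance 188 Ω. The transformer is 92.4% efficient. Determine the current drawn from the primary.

I_p ≈ 45.5 A

V_s = 110000 × 37/138 = 29493 V.
I_s = V_s/R = 29493/188 = 156.88 A.
P_out = V_s I_s = 29493 × 156.88 = 4.6267×10^6 W.
P_in = P_out/η = 4.6267×10^6/0.924 = 5.0073×10^6 W.
I_p = P_in/V_p = 5.0073×10^6/110000 = 45.5 A.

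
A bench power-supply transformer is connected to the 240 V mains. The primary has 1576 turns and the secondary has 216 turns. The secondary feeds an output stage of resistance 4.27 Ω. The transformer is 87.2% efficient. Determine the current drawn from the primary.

I_p ≈ 1.21 A

V_s = 240 × 216/1576 = 32.893 V.
I_s = V_s/R = 32.893/4.27 = 7.7034 A.
P_out = V_s I_s = 32.893 × 7.7034 = 253.39 W.
P_in = P_out/η = 253.39/0.872 = 290.59 W.
I_p = P_in/V_p = 290.59/240 = 1.21 A.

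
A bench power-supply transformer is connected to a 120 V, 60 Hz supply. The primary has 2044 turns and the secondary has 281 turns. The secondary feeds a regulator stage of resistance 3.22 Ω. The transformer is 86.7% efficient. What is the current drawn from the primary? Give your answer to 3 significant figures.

I_p ≈ 0.812 A

V_s = 120 × 281/2044 = 16.497 V.
I_s = V_s/R = 16.497/3.22 = 5.1233 A.
P_out = V_s I_s = 16.497 × 5.1233 = 84.520 W.
P_in = P_out/η = 84.520/0.867 = 97.485 W.
I_p = P_in/V_p = 97.485/120 = 0.812 A.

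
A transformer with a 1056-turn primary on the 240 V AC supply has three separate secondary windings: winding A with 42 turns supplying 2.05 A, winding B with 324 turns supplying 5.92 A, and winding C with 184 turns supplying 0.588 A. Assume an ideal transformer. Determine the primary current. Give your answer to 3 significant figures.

V_A = 240 × 42/1056 = 9.5455 V; V_B = 240 × 324/1056 = 73.636 V; V_C = 240 × 184/1056 = 41.818 V.
P_out = V_A I_A + V_B I_B + V_C I_C = 9.5455×2.05 + 73.636×5.92 + 41.818×0.588 = 19.568 + 435.93 + 24.589 = 480.08 W.
Ideal ⇒ P_in = P_out, so I_p = P_out/V_p = 480.08/240 = 2.00 A.

I_p ≈ 2.00 A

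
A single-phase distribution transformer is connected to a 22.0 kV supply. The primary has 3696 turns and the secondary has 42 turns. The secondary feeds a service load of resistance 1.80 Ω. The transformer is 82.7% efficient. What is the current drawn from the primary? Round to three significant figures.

I_p ≈ 1.91 A

V_s = 22000 × 42/3696 = 250.00 V.
I_s = V_s/R = 250.00/1.80 = 138.89 A.
P_out = V_s I_s = 250.00 × 138.89 = 34722 W.
P_in = P_out/η = 34722/0.827 = 41986 W.
I_p = P_in/V_p = 41986/22000 = 1.91 A.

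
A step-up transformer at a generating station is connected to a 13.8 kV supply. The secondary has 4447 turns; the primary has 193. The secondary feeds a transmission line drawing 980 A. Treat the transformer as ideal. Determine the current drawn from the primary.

For an ideal transformer I_p N_p = I_s N_s, so I_p = 980 × 4447/193 = 22600 A.

I_p ≈ 22600 A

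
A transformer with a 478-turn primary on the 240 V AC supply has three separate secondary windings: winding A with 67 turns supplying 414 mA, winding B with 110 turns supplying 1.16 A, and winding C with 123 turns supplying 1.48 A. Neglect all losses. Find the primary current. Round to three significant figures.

V_A = 240 × 67/478 = 33.640 V; V_B = 240 × 110/478 = 55.230 V; V_C = 240 × 123/478 = 61.757 V.
P_out = V_A I_A + V_B I_B + V_C I_C = 33.640×0.414 + 55.230×1.16 + 61.757×1.48 = 13.927 + 64.067 + 91.401 = 169.39 W.
Ideal ⇒ P_in = P_out, so I_p = P_out/V_p = 169.39/240 = 0.706 A.

I_p ≈ 0.706 A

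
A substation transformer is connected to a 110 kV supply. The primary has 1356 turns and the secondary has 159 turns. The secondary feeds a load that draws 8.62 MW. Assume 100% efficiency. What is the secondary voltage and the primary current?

V_s ≈ 12900 V, I_p ≈ 78.4 A

V_s = V_p × N_s/N_p = 110000 × 159/1356 = 12898 V.
I_s = P/V_s = 8.62×10^6/12898 = 668.31 A.
I_p = I_s × N_s/N_p = 668.31 × 159/1356 = 78.4 A.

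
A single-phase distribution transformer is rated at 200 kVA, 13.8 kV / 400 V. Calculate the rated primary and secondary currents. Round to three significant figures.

I_p = S/V_p = 200000/13800 = 14.5 A.
I_s = S/V_s = 200000/400 = 500 A.

I_p ≈ 14.5 A, I_s ≈ 500 A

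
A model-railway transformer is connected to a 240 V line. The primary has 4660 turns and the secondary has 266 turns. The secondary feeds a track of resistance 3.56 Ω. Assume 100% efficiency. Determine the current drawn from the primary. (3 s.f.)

V_s = V_p × N_s/N_p = 240 × 266/4660 = 13.700 V.
I_s = V_s/R = 13.700/3.56 = 3.8482 A.
For an ideal transformer I_p N_p = I_s N_s, so I_p = 3.8482 × 266/4660 = 0.220 A.

I_p ≈ 0.220 A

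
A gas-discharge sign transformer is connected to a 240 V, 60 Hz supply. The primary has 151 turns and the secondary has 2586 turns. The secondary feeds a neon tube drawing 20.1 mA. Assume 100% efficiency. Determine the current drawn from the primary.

I_p ≈ 0.344 A

For an ideal transformer I_p N_p = I_s N_s, so I_p = 0.0201 × 2586/151 = 0.344 A.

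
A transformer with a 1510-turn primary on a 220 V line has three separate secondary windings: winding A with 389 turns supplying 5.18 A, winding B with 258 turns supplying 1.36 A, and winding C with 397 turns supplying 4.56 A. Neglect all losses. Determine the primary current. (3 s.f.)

I_p ≈ 2.77 A

V_A = 220 × 389/1510 = 56.675 V; V_B = 220 × 258/1510 = 37.589 V; V_C = 220 × 397/1510 = 57.841 V.
P_out = V_A I_A + V_B I_B + V_C I_C = 56.675×5.18 + 37.589×1.36 + 57.841×4.56 = 293.58 + 51.122 + 263.76 = 608.46 W.
Ideal ⇒ P_in = P_out, so I_p = P_out/V_p = 608.46/220 = 2.77 A.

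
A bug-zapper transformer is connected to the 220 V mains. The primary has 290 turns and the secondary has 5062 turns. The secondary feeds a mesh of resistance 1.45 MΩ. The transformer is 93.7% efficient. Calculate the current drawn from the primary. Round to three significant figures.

I_p ≈ 0.0493 A

V_s = 220 × 5062/290 = 3840.1 V.
I_s = V_s/R = 3840.1/(1.45×10^6) = 0.0026484 A.
P_out = V_s I_s = 3840.1 × 0.0026484 = 10.170 W.
P_in = P_out/η = 10.170/0.937 = 10.854 W.
I_p = P_in/V_p = 10.854/220 = 0.0493 A.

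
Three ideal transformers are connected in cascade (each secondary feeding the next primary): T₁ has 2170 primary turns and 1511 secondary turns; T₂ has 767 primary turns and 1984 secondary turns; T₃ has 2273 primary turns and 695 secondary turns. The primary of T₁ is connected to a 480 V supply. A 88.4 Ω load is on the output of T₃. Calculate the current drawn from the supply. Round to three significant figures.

After T₁: V = 480.00 × 1511/2170 = 334.23 V.
After T₂: V = 334.23 × 1984/767 = 864.55 V.
After T₃: V = 864.55 × 695/2273 = 264.35 V.
I_load = 264.35/88.4 = 2.9904 A, so P_out = 264.35 × 2.9904 = 790.50 W.
All ideal ⇒ P_in = P_out, so I_supply = 790.50/480 = 1.65 A.

I_supply ≈ 1.65 A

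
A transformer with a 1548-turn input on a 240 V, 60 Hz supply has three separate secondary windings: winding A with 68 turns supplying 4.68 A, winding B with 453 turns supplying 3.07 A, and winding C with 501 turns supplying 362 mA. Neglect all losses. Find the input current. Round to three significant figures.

V_A = 240 × 68/1548 = 10.543 V; V_B = 240 × 453/1548 = 70.233 V; V_C = 240 × 501/1548 = 77.674 V.
P_out = V_A I_A + V_B I_B + V_C I_C = 10.543×4.68 + 70.233×3.07 + 77.674×0.362 = 49.340 + 215.61 + 28.118 = 293.07 W.
Ideal ⇒ P_in = P_out, so I_in = P_out/V_in = 293.07/240 = 1.22 A.

I_in ≈ 1.22 A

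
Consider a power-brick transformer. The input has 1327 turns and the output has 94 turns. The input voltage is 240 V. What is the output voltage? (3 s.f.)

V_out/V_in = N_out/N_in, so V_out = 240 × 94/1327 = 17.0 V.

V_out ≈ 17.0 V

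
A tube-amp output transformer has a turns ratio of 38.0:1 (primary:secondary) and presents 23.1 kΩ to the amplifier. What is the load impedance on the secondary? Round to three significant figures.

Z_s ≈ 16.0 Ω

Z_s = Z_p/(N_p/N_s)² = 23100/38.0² = 16.0 Ω.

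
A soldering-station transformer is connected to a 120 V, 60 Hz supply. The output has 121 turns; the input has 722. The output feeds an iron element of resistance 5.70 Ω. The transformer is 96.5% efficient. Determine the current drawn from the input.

V_out = 120 × 121/722 = 20.111 V.
I_out = V_out/R = 20.111/5.70 = 3.5282 A.
P_out = V_out I_out = 20.111 × 3.5282 = 70.955 W.
P_in = P_out/η = 70.955/0.965 = 73.529 W.
I_in = P_in/V_in = 73.529/120 = 0.613 A.

I_in ≈ 0.613 A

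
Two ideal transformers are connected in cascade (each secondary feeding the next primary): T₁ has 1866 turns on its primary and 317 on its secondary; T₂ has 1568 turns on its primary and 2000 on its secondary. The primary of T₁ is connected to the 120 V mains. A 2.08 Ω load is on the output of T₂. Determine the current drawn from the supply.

Secondary of T₁: V = 120.00 × 317/1866 = 20.386 V.
Secondary of T₂: V = 20.386 × 2000/1568 = 26.002 V.
I_load = 26.002/2.08 = 12.501 A, so P_out = 26.002 × 12.501 = 325.06 W.
All ideal ⇒ P_in = P_out, so I_supply = 325.06/120 = 2.71 A.

I_supply ≈ 2.71 A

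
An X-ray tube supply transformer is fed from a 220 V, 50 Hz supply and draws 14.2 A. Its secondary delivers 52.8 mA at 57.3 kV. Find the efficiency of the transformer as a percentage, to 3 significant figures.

P_in = 220 × 14.2 = 3124.00 W.
P_out = 57300 × 0.0528 = 3025.44 W.
η = P_out/P_in = 3025.44/3124.00 = 0.968.

η ≈ 96.8%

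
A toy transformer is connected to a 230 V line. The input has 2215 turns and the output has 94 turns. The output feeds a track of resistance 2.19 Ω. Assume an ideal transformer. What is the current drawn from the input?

I_in ≈ 0.189 A

V_out = V_in × N_out/N_in = 230 × 94/2215 = 9.7607 V.
I_out = V_out/R = 9.7607/2.19 = 4.4570 A.
For an ideal transformer I_in N_in = I_out N_out, so I_in = 4.4570 × 94/2215 = 0.189 A.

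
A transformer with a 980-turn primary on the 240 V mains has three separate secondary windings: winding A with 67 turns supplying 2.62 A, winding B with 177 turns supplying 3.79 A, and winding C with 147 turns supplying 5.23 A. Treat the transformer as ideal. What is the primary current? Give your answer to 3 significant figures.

V_A = 240 × 67/980 = 16.408 V; V_B = 240 × 177/980 = 43.347 V; V_C = 240 × 147/980 = 36.000 V.
P_out = V_A I_A + V_B I_B + V_C I_C = 16.408×2.62 + 43.347×3.79 + 36.000×5.23 = 42.989 + 164.28 + 188.28 = 395.55 W.
Ideal ⇒ P_in = P_out, so I_p = P_out/V_p = 395.55/240 = 1.65 A.

I_p ≈ 1.65 A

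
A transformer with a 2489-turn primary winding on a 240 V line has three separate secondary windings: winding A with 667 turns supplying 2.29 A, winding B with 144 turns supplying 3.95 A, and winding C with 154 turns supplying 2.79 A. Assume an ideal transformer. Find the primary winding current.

I_p ≈ 1.01 A

V_A = 240 × 667/2489 = 64.315 V; V_B = 240 × 144/2489 = 13.885 V; V_C = 240 × 154/2489 = 14.849 V.
P_out = V_A I_A + V_B I_B + V_C I_C = 64.315×2.29 + 13.885×3.95 + 14.849×2.79 = 147.28 + 54.846 + 41.430 = 243.56 W.
Ideal ⇒ P_in = P_out, so I_p = P_out/V_p = 243.56/240 = 1.01 A.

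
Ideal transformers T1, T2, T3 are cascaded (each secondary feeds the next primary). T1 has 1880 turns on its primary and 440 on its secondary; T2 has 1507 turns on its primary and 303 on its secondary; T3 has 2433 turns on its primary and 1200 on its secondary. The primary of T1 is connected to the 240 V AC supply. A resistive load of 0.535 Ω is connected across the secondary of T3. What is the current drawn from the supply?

I_supply ≈ 0.242 A

Secondary of T1: V = 240.00 × 440/1880 = 56.170 V.
Secondary of T2: V = 56.170 × 303/1507 = 11.294 V.
Secondary of T3: V = 11.294 × 1200/2433 = 5.5702 V.
I_load = 5.5702/0.535 = 10.412 A, so P_out = 5.5702 × 10.412 = 57.996 W.
All ideal ⇒ P_in = P_out, so I_supply = 57.996/240 = 0.242 A.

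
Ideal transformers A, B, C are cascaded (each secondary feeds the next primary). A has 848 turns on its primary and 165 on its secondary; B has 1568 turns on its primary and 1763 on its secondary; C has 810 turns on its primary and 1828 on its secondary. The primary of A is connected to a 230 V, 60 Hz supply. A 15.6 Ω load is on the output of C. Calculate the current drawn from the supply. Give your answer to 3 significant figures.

I_supply ≈ 3.59 A

After A: V = 230.00 × 165/848 = 44.752 V.
After B: V = 44.752 × 1763/1568 = 50.318 V.
After C: V = 50.318 × 1828/810 = 113.56 V.
I_load = 113.56/15.6 = 7.2793 A, so P_out = 113.56 × 7.2793 = 826.61 W.
All ideal ⇒ P_in = P_out, so I_supply = 826.61/230 = 3.59 A.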